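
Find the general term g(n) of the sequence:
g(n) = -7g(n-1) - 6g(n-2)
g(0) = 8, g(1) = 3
Characteristic equation: x² + 7x + 6 = 0, which factors as (x - (-6))(x - (-1)) = 0.
Roots r₁ = -6, r₂ = -1 (distinct).
General solution: g(n) = A·(-6)^n + B·(-1)^n.
From g(0) = 8: A + B = 8.
From g(1) = 3: -6A - B = 3.
Solving: A = - \frac{11}{5}, B = \frac{51}{5}.
So g(n) = \frac{51 \left(-1\right)^{n}}{5} - \frac{11 \left(-6\right)^{n}}{5}.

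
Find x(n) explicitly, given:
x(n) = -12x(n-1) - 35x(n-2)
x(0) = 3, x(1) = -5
Characteristic equation: x² + 12x + 35 = 0, which factors as (x - (-7))(x - (-5)) = 0.
Roots r₁ = -7, r₂ = -5 (distinct).
General solution: x(n) = A·(-7)^n + B·(-5)^n.
From x(0) = 3: A + B = 3.
From x(1) = -5: -7A - 5B = -5.
Solving: A = -5, B = 8.
So x(n) = 8 \left(-5\right)^{n} - 5 \left(-7\right)^{n}.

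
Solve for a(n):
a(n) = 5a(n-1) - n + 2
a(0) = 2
First-order linear with linear forcing.
Homogeneous solution: a_h(n) = A·(5)^n.
Try particular a_p(n) = pn + q. Substituting:
  pn + q = 5(p(n-1) + q) - n + 2.
Matching the n-coefficient: p = 5p - 1 ⇒ p = \frac{1}{4}.
Matching constants: q = -5p + 5q + 2 ⇒ q = - \frac{3}{16}.
General: a(n) = A·(5)^n + \frac{n}{4} - \frac{3}{16}.
Apply a(0) = 2: A - \frac{3}{16} = 2 ⇒ A = \frac{35}{16}.
So a(n) = \frac{35 \cdot 5^{n}}{16} + \frac{n}{4} - \frac{3}{16}.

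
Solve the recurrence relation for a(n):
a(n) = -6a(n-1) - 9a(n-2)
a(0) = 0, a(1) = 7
Characteristic equation: x² + 6x + 9 = 0, which is (x - (-3))².
Repeated root r = -3.
General solution: a(n) = (A + Bn)·(-3)^n.
From a(0) = 0: A = 0.
From a(1) = 7: (A + B)·(-3) = 7 ⇒ B = - \frac{7}{3}.
So a(n) = \left(- \frac{7 n}{3}\right) \cdot (-3)^n.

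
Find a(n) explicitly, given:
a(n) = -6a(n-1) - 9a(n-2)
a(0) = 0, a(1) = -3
Characteristic equation: x² + 6x + 9 = 0, which is (x - (-3))².
Repeated root r = -3.
General solution: a(n) = (A + Bn)·(-3)^n.
From a(0) = 0: A = 0.
From a(1) = -3: (A + B)·(-3) = -3 ⇒ B = 1.
So a(n) = \left(n\right) \cdot (-3)^n.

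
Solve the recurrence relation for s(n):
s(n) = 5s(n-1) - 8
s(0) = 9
First-order linear non-homogeneous.
Homogeneous solution: s_h(n) = A·(5)^n.
Try constant particular solution s_p = K: K = 5K - 8 ⇒ K = 2.
General: s(n) = A·(5)^n + 2.
Apply s(0) = 9: A + 2 = 9 ⇒ A = 7.
So s(n) = 7 \cdot 5^{n} + 2.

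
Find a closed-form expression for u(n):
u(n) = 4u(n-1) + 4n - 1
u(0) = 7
First-order linear with linear forcing.
Homogeneous solution: u_h(n) = A·(4)^n.
Try particular u_p(n) = pn + q. Substituting:
  pn + q = 4(p(n-1) + q) + 4n - 1.
Matching the n-coefficient: p = 4p + 4 ⇒ p = - \frac{4}{3}.
Matching constants: q = -4p + 4q - 1 ⇒ q = - \frac{13}{9}.
General: u(n) = A·(4)^n - \frac{4 n}{3} - \frac{13}{9}.
Apply u(0) = 7: A - \frac{13}{9} = 7 ⇒ A = \frac{76}{9}.
So u(n) = \frac{76 \cdot 4^{n}}{9} - \frac{4 n}{3} - \frac{13}{9}.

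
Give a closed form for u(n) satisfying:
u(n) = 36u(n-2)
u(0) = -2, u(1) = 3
Characteristic equation: x² - 36 = 0, which factors as (x - (-6))(x - (6)) = 0.
Roots r₁ = -6, r₂ = 6 (distinct).
General solution: u(n) = A·(-6)^n + B·(6)^n.
From u(0) = -2: A + B = -2.
From u(1) = 3: -6A + 6B = 3.
Solving: A = - \frac{5}{4}, B = - \frac{3}{4}.
So u(n) = - \frac{5 \left(-6\right)^{n}}{4} - \frac{3 \cdot 6^{n}}{4}.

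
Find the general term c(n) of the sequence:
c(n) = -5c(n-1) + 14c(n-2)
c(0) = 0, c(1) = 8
Characteristic equation: x² + 5x - 14 = 0, which factors as (x - (-7))(x - (2)) = 0.
Roots r₁ = -7, r₂ = 2 (distinct).
General solution: c(n) = A·(-7)^n + B·(2)^n.
From c(0) = 0: A + B = 0.
From c(1) = 8: -7A + 2B = 8.
Solving: A = - \frac{8}{9}, B = \frac{8}{9}.
So c(n) = - \frac{8 \left(-7\right)^{n}}{9} + \frac{8 \cdot 2^{n}}{9}.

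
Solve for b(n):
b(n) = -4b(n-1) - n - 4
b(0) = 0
First-order linear with linear forcing.
Homogeneous solution: b_h(n) = A·(-4)^n.
Try particular b_p(n) = pn + q. Substituting:
  pn + q = -4(p(n-1) + q) - n - 4.
Matching the n-coefficient: p = -4p - 1 ⇒ p = - \frac{1}{5}.
Matching constants: q = 4p - 4q - 4 ⇒ q = - \frac{24}{25}.
General: b(n) = A·(-4)^n - \frac{n}{5} - \frac{24}{25}.
Apply b(0) = 0: A - \frac{24}{25} = 0 ⇒ A = \frac{24}{25}.
So b(n) = \frac{24 \left(-4\right)^{n}}{25} - \frac{n}{5} - \frac{24}{25}.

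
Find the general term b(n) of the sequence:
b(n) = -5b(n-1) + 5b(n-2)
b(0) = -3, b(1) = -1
Characteristic equation: x² + 5x - 5 = 0.
Discriminant Δ = (-5)² + 4·(5) = 45.
Roots r₁,₂ = (-5 ± √45)/2, so r₁ = - \frac{5}{2} + \frac{3 \sqrt{5}}{2}, r₂ = - \frac{3 \sqrt{5}}{2} - \frac{5}{2}.
General solution: b(n) = A·r₁^n + B·r₂^n.
From the initial conditions, A + B = -3 and r₁A + r₂B = -1.
Since r₁ - r₂ = √45: A = (-1 - (-3)r₂)/√45 = - \frac{3}{2} - \frac{17 \sqrt{5}}{30}, and B = -3 - A = - \frac{3}{2} + \frac{17 \sqrt{5}}{30}.
So b(n) = \left(- \frac{3}{2} - \frac{17 \sqrt{5}}{30}\right)\left(- \frac{5}{2} + \frac{3 \sqrt{5}}{2}\right)^n + \left(- \frac{3}{2} + \frac{17 \sqrt{5}}{30}\right)\left(- \frac{3 \sqrt{5}}{2} - \frac{5}{2}\right)^n.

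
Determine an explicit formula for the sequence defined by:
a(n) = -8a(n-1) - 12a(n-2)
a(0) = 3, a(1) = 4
Characteristic equation: x² + 8x + 12 = 0, which factors as (x - (-2))(x - (-6)) = 0.
Roots r₁ = -2, r₂ = -6 (distinct).
General solution: a(n) = A·(-2)^n + B·(-6)^n.
From a(0) = 3: A + B = 3.
From a(1) = 4: -2A - 6B = 4.
Solving: A = \frac{11}{2}, B = - \frac{5}{2}.
So a(n) = \frac{11 \left(-2\right)^{n}}{2} - \frac{5 \left(-6\right)^{n}}{2}.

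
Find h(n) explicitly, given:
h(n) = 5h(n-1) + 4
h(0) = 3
First-order linear non-homogeneous.
Homogeneous solution: h_h(n) = A·(5)^n.
Try constant particular solution h_p = K: K = 5K + 4 ⇒ K = -1.
General: h(n) = A·(5)^n - 1.
Apply h(0) = 3: A - 1 = 3 ⇒ A = 4.
So h(n) = 4 \cdot 5^{n} - 1.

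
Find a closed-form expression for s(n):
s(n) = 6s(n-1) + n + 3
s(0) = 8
First-order linear with linear forcing.
Homogeneous solution: s_h(n) = A·(6)^n.
Try particular s_p(n) = pn + q. Substituting:
  pn + q = 6(p(n-1) + q) + n + 3.
Matching the n-coefficient: p = 6p + 1 ⇒ p = - \frac{1}{5}.
Matching constants: q = -6p + 6q + 3 ⇒ q = - \frac{21}{25}.
General: s(n) = A·(6)^n - \frac{n}{5} - \frac{21}{25}.
Apply s(0) = 8: A - \frac{21}{25} = 8 ⇒ A = \frac{221}{25}.
So s(n) = \frac{221 \cdot 6^{n}}{25} - \frac{n}{5} - \frac{21}{25}.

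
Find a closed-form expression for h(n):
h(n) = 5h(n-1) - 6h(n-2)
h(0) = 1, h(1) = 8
Characteristic equation: x² - 5x + 6 = 0, which factors as (x - (2))(x - (3)) = 0.
Roots r₁ = 2, r₂ = 3 (distinct).
General solution: h(n) = A·(2)^n + B·(3)^n.
From h(0) = 1: A + B = 1.
From h(1) = 8: 2A + 3B = 8.
Solving: A = -5, B = 6.
So h(n) = - 5 \cdot 2^{n} + 6 \cdot 3^{n}.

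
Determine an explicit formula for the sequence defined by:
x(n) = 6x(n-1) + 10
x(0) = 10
First-order linear non-homogeneous.
Homogeneous solution: x_h(n) = A·(6)^n.
Try constant particular solution x_p = K: K = 6K + 10 ⇒ K = -2.
General: x(n) = A·(6)^n - 2.
Apply x(0) = 10: A - 2 = 10 ⇒ A = 12.
So x(n) = 12 \cdot 6^{n} - 2.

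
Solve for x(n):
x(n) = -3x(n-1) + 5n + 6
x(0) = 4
First-order linear with linear forcing.
Homogeneous solution: x_h(n) = A·(-3)^n.
Try particular x_p(n) = pn + q. Substituting:
  pn + q = -3(p(n-1) + q) + 5n + 6.
Matching the n-coefficient: p = -3p + 5 ⇒ p = \frac{5}{4}.
Matching constants: q = 3p - 3q + 6 ⇒ q = \frac{39}{16}.
General: x(n) = A·(-3)^n + \frac{5 n}{4} + \frac{39}{16}.
Apply x(0) = 4: A + \frac{39}{16} = 4 ⇒ A = \frac{25}{16}.
So x(n) = \frac{25 \left(-3\right)^{n}}{16} + \frac{5 n}{4} + \frac{39}{16}.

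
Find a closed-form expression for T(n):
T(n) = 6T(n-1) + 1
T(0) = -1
First-order linear non-homogeneous.
Homogeneous solution: T_h(n) = A·(6)^n.
Try constant particular solution T_p = K: K = 6K + 1 ⇒ K = - \frac{1}{5}.
General: T(n) = A·(6)^n - \frac{1}{5}.
Apply T(0) = -1: A - \frac{1}{5} = -1 ⇒ A = - \frac{4}{5}.
So T(n) = - \frac{4 \cdot 6^{n}}{5} - \frac{1}{5}.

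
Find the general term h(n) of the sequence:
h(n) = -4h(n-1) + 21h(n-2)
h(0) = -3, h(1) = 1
Characteristic equation: x² + 4x - 21 = 0, which factors as (x - (3))(x - (-7)) = 0.
Roots r₁ = 3, r₂ = -7 (distinct).
General solution: h(n) = A·(3)^n + B·(-7)^n.
From h(0) = -3: A + B = -3.
From h(1) = 1: 3A - 7B = 1.
Solving: A = -2, B = -1.
So h(n) = - \left(-7\right)^{n} - 2 \cdot 3^{n}.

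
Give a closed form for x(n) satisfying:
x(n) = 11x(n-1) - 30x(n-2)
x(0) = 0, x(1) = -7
Characteristic equation: x² - 11x + 30 = 0, which factors as (x - (6))(x - (5)) = 0.
Roots r₁ = 6, r₂ = 5 (distinct).
General solution: x(n) = A·(6)^n + B·(5)^n.
From x(0) = 0: A + B = 0.
From x(1) = -7: 6A + 5B = -7.
Solving: A = -7, B = 7.
So x(n) = 7 \cdot 5^{n} - 7 \cdot 6^{n}.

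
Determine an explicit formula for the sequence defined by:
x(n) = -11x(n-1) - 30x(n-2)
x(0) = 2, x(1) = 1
Characteristic equation: x² + 11x + 30 = 0, which factors as (x - (-5))(x - (-6)) = 0.
Roots r₁ = -5, r₂ = -6 (distinct).
General solution: x(n) = A·(-5)^n + B·(-6)^n.
From x(0) = 2: A + B = 2.
From x(1) = 1: -5A - 6B = 1.
Solving: A = 13, B = -11.
So x(n) = 13 \left(-5\right)^{n} - 11 \left(-6\right)^{n}.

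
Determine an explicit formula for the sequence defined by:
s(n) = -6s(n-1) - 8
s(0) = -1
First-order linear non-homogeneous.
Homogeneous solution: s_h(n) = A·(-6)^n.
Try constant particular solution s_p = K: K = -6K - 8 ⇒ K = - \frac{8}{7}.
General: s(n) = A·(-6)^n - \frac{8}{7}.
Apply s(0) = -1: A - \frac{8}{7} = -1 ⇒ A = \frac{1}{7}.
So s(n) = \frac{\left(-6\right)^{n}}{7} - \frac{8}{7}.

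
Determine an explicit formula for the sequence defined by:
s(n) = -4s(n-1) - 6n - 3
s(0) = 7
First-order linear with linear forcing.
Homogeneous solution: s_h(n) = A·(-4)^n.
Try particular s_p(n) = pn + q. Substituting:
  pn + q = -4(p(n-1) + q) - 6n - 3.
Matching the n-coefficient: p = -4p - 6 ⇒ p = - \frac{6}{5}.
Matching constants: q = 4p - 4q - 3 ⇒ q = - \frac{39}{25}.
General: s(n) = A·(-4)^n - \frac{6 n}{5} - \frac{39}{25}.
Apply s(0) = 7: A - \frac{39}{25} = 7 ⇒ A = \frac{214}{25}.
So s(n) = \frac{214 \left(-4\right)^{n}}{25} - \frac{6 n}{5} - \frac{39}{25}.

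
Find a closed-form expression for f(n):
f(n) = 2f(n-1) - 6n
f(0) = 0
First-order linear with linear forcing.
Homogeneous solution: f_h(n) = A·(2)^n.
Try particular f_p(n) = pn + q. Substituting:
  pn + q = 2(p(n-1) + q) - 6n.
Matching the n-coefficient: p = 2p - 6 ⇒ p = 6.
Matching constants: q = -2p + 2q ⇒ q = 12.
General: f(n) = A·(2)^n + 6 n + 12.
Apply f(0) = 0: A + 12 = 0 ⇒ A = -12.
So f(n) = - 12 \cdot 2^{n} + 6 n + 12.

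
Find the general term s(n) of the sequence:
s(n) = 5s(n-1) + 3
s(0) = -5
First-order linear non-homogeneous.
Homogeneous solution: s_h(n) = A·(5)^n.
Try constant particular solution s_p = K: K = 5K + 3 ⇒ K = - \frac{3}{4}.
General: s(n) = A·(5)^n - \frac{3}{4}.
Apply s(0) = -5: A - \frac{3}{4} = -5 ⇒ A = - \frac{17}{4}.
So s(n) = - \frac{17 \cdot 5^{n}}{4} - \frac{3}{4}.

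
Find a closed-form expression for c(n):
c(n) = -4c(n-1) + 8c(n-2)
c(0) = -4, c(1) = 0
Characteristic equation: x² + 4x - 8 = 0.
Discriminant Δ = (-4)² + 4·(8) = 48.
Roots r₁,₂ = (-4 ± √48)/2, so r₁ = -2 + 2 \sqrt{3}, r₂ = - 2 \sqrt{3} - 2.
General solution: c(n) = A·r₁^n + B·r₂^n.
From the initial conditions, A + B = -4 and r₁A + r₂B = 0.
Since r₁ - r₂ = √48: A = (0 - (-4)r₂)/√48 = -2 - \frac{2 \sqrt{3}}{3}, and B = -4 - A = -2 + \frac{2 \sqrt{3}}{3}.
So c(n) = \left(-2 - \frac{2 \sqrt{3}}{3}\right)\left(-2 + 2 \sqrt{3}\right)^n + \left(-2 + \frac{2 \sqrt{3}}{3}\right)\left(- 2 \sqrt{3} - 2\right)^n.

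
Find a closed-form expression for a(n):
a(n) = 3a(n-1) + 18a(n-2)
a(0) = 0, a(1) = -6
Characteristic equation: x² - 3x - 18 = 0, which factors as (x - (6))(x - (-3)) = 0.
Roots r₁ = 6, r₂ = -3 (distinct).
General solution: a(n) = A·(6)^n + B·(-3)^n.
From a(0) = 0: A + B = 0.
From a(1) = -6: 6A - 3B = -6.
Solving: A = - \frac{2}{3}, B = \frac{2}{3}.
So a(n) = \frac{2 \left(-3\right)^{n}}{3} - \frac{2 \cdot 6^{n}}{3}.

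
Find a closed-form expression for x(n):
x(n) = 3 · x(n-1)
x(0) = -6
Pure geometric recurrence with ratio 3.
By induction x(n) = x(0) · (3)^n = - 6 \cdot 3^{n}.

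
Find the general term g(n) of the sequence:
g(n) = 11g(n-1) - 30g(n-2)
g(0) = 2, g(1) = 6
Characteristic equation: x² - 11x + 30 = 0, which factors as (x - (5))(x - (6)) = 0.
Roots r₁ = 5, r₂ = 6 (distinct).
General solution: g(n) = A·(5)^n + B·(6)^n.
From g(0) = 2: A + B = 2.
From g(1) = 6: 5A + 6B = 6.
Solving: A = 6, B = -4.
So g(n) = 6 \cdot 5^{n} - 4 \cdot 6^{n}.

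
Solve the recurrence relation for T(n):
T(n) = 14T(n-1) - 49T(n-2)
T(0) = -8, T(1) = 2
Characteristic equation: x² - 14x + 49 = 0, which is (x - (7))².
Repeated root r = 7.
General solution: T(n) = (A + Bn)·(7)^n.
From T(0) = -8: A = -8.
From T(1) = 2: (A + B)·(7) = 2 ⇒ B = \frac{58}{7}.
So T(n) = \left(\frac{58 n}{7} - 8\right) \cdot (7)^n.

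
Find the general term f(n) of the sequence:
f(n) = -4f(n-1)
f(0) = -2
This is a homogeneous first-order recurrence with ratio -4.
By induction f(n) = f(0) · (-4)^n = - 2 \left(-4\right)^{n}.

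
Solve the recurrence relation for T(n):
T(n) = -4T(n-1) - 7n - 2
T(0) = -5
First-order linear with linear forcing.
Homogeneous solution: T_h(n) = A·(-4)^n.
Try particular T_p(n) = pn + q. Substituting:
  pn + q = -4(p(n-1) + q) - 7n - 2.
Matching the n-coefficient: p = -4p - 7 ⇒ p = - \frac{7}{5}.
Matching constants: q = 4p - 4q - 2 ⇒ q = - \frac{38}{25}.
General: T(n) = A·(-4)^n - \frac{7 n}{5} - \frac{38}{25}.
Apply T(0) = -5: A - \frac{38}{25} = -5 ⇒ A = - \frac{87}{25}.
So T(n) = - \frac{87 \left(-4\right)^{n}}{25} - \frac{7 n}{5} - \frac{38}{25}.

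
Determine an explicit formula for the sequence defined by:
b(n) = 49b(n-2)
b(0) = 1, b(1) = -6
Characteristic equation: x² - 49 = 0, which factors as (x - (7))(x - (-7)) = 0.
Roots r₁ = 7, r₂ = -7 (distinct).
General solution: b(n) = A·(7)^n + B·(-7)^n.
From b(0) = 1: A + B = 1.
From b(1) = -6: 7A - 7B = -6.
Solving: A = \frac{1}{14}, B = \frac{13}{14}.
So b(n) = \frac{13 \left(-7\right)^{n}}{14} + \frac{7^{n}}{14}.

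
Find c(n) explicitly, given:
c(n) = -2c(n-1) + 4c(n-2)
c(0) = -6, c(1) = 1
Characteristic equation: x² + 2x - 4 = 0.
Discriminant Δ = (-2)² + 4·(4) = 20.
Roots r₁,₂ = (-2 ± √20)/2, so r₁ = -1 + \sqrt{5}, r₂ = - \sqrt{5} - 1.
General solution: c(n) = A·r₁^n + B·r₂^n.
From the initial conditions, A + B = -6 and r₁A + r₂B = 1.
Since r₁ - r₂ = √20: A = (1 - (-6)r₂)/√20 = -3 - \frac{\sqrt{5}}{2}, and B = -6 - A = -3 + \frac{\sqrt{5}}{2}.
So c(n) = \left(-3 - \frac{\sqrt{5}}{2}\right)\left(-1 + \sqrt{5}\right)^n + \left(-3 + \frac{\sqrt{5}}{2}\right)\left(- \sqrt{5} - 1\right)^n.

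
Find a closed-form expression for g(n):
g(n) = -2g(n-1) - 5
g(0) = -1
First-order linear non-homogeneous.
Homogeneous solution: g_h(n) = A·(-2)^n.
Try constant particular solution g_p = K: K = -2K - 5 ⇒ K = - \frac{5}{3}.
General: g(n) = A·(-2)^n - \frac{5}{3}.
Apply g(0) = -1: A - \frac{5}{3} = -1 ⇒ A = \frac{2}{3}.
So g(n) = \frac{2 \left(-2\right)^{n}}{3} - \frac{5}{3}.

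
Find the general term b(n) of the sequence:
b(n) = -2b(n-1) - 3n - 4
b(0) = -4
First-order linear with linear forcing.
Homogeneous solution: b_h(n) = A·(-2)^n.
Try particular b_p(n) = pn + q. Substituting:
  pn + q = -2(p(n-1) + q) - 3n - 4.
Matching the n-coefficient: p = -2p - 3 ⇒ p = -1.
Matching constants: q = 2p - 2q - 4 ⇒ q = -2.
General: b(n) = A·(-2)^n - n - 2.
Apply b(0) = -4: A - 2 = -4 ⇒ A = -2.
So b(n) = - 2 \left(-2\right)^{n} - n - 2.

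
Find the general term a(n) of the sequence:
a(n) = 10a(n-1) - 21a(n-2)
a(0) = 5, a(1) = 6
Characteristic equation: x² - 10x + 21 = 0, which factors as (x - (7))(x - (3)) = 0.
Roots r₁ = 7, r₂ = 3 (distinct).
General solution: a(n) = A·(7)^n + B·(3)^n.
From a(0) = 5: A + B = 5.
From a(1) = 6: 7A + 3B = 6.
Solving: A = - \frac{9}{4}, B = \frac{29}{4}.
So a(n) = \frac{29 \cdot 3^{n}}{4} - \frac{9 \cdot 7^{n}}{4}.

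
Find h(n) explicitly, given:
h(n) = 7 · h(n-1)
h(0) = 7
Pure geometric recurrence with ratio 7.
By induction h(n) = h(0) · (7)^n = 7 \cdot 7^{n}.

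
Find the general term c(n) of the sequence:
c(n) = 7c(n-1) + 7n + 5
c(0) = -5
First-order linear with linear forcing.
Homogeneous solution: c_h(n) = A·(7)^n.
Try particular c_p(n) = pn + q. Substituting:
  pn + q = 7(p(n-1) + q) + 7n + 5.
Matching the n-coefficient: p = 7p + 7 ⇒ p = - \frac{7}{6}.
Matching constants: q = -7p + 7q + 5 ⇒ q = - \frac{79}{36}.
General: c(n) = A·(7)^n - \frac{7 n}{6} - \frac{79}{36}.
Apply c(0) = -5: A - \frac{79}{36} = -5 ⇒ A = - \frac{101}{36}.
So c(n) = - \frac{101 \cdot 7^{n}}{36} - \frac{7 n}{6} - \frac{79}{36}.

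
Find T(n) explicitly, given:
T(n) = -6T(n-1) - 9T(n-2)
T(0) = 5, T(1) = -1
Characteristic equation: x² + 6x + 9 = 0, which is (x - (-3))².
Repeated root r = -3.
General solution: T(n) = (A + Bn)·(-3)^n.
From T(0) = 5: A = 5.
From T(1) = -1: (A + B)·(-3) = -1 ⇒ B = - \frac{14}{3}.
So T(n) = \left(5 - \frac{14 n}{3}\right) \cdot (-3)^n.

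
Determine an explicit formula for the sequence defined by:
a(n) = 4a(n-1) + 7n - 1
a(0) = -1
First-order linear with linear forcing.
Homogeneous solution: a_h(n) = A·(4)^n.
Try particular a_p(n) = pn + q. Substituting:
  pn + q = 4(p(n-1) + q) + 7n - 1.
Matching the n-coefficient: p = 4p + 7 ⇒ p = - \frac{7}{3}.
Matching constants: q = -4p + 4q - 1 ⇒ q = - \frac{25}{9}.
General: a(n) = A·(4)^n - \frac{7 n}{3} - \frac{25}{9}.
Apply a(0) = -1: A - \frac{25}{9} = -1 ⇒ A = \frac{16}{9}.
So a(n) = \frac{16 \cdot 4^{n}}{9} - \frac{7 n}{3} - \frac{25}{9}.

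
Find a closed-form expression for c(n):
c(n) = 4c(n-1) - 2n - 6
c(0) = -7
First-order linear with linear forcing.
Homogeneous solution: c_h(n) = A·(4)^n.
Try particular c_p(n) = pn + q. Substituting:
  pn + q = 4(p(n-1) + q) - 2n - 6.
Matching the n-coefficient: p = 4p - 2 ⇒ p = \frac{2}{3}.
Matching constants: q = -4p + 4q - 6 ⇒ q = \frac{26}{9}.
General: c(n) = A·(4)^n + \frac{2 n}{3} + \frac{26}{9}.
Apply c(0) = -7: A + \frac{26}{9} = -7 ⇒ A = - \frac{89}{9}.
So c(n) = - \frac{89 \cdot 4^{n}}{9} + \frac{2 n}{3} + \frac{26}{9}.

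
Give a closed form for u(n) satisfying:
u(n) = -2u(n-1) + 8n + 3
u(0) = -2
First-order linear with linear forcing.
Homogeneous solution: u_h(n) = A·(-2)^n.
Try particular u_p(n) = pn + q. Substituting:
  pn + q = -2(p(n-1) + q) + 8n + 3.
Matching the n-coefficient: p = -2p + 8 ⇒ p = \frac{8}{3}.
Matching constants: q = 2p - 2q + 3 ⇒ q = \frac{25}{9}.
General: u(n) = A·(-2)^n + \frac{8 n}{3} + \frac{25}{9}.
Apply u(0) = -2: A + \frac{25}{9} = -2 ⇒ A = - \frac{43}{9}.
So u(n) = - \frac{43 \left(-2\right)^{n}}{9} + \frac{8 n}{3} + \frac{25}{9}.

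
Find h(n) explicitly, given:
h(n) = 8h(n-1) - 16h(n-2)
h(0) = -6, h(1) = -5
Characteristic equation: x² - 8x + 16 = 0, which is (x - (4))².
Repeated root r = 4.
General solution: h(n) = (A + Bn)·(4)^n.
From h(0) = -6: A = -6.
From h(1) = -5: (A + B)·(4) = -5 ⇒ B = \frac{19}{4}.
So h(n) = \left(\frac{19 n}{4} - 6\right) \cdot (4)^n.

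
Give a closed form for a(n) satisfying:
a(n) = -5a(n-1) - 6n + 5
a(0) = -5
First-order linear with linear forcing.
Homogeneous solution: a_h(n) = A·(-5)^n.
Try particular a_p(n) = pn + q. Substituting:
  pn + q = -5(p(n-1) + q) - 6n + 5.
Matching the n-coefficient: p = -5p - 6 ⇒ p = -1.
Matching constants: q = 5p - 5q + 5 ⇒ q = 0.
General: a(n) = A·(-5)^n - n + 0.
Apply a(0) = -5: A + 0 = -5 ⇒ A = -5.
So a(n) = - 5 \left(-5\right)^{n} - n.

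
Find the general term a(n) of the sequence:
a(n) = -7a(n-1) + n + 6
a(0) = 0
First-order linear with linear forcing.
Homogeneous solution: a_h(n) = A·(-7)^n.
Try particular a_p(n) = pn + q. Substituting:
  pn + q = -7(p(n-1) + q) + n + 6.
Matching the n-coefficient: p = -7p + 1 ⇒ p = \frac{1}{8}.
Matching constants: q = 7p - 7q + 6 ⇒ q = \frac{55}{64}.
General: a(n) = A·(-7)^n + \frac{n}{8} + \frac{55}{64}.
Apply a(0) = 0: A + \frac{55}{64} = 0 ⇒ A = - \frac{55}{64}.
So a(n) = - \frac{55 \left(-7\right)^{n}}{64} + \frac{n}{8} + \frac{55}{64}.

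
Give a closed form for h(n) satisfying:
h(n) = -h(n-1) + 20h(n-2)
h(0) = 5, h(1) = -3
Characteristic equation: x² + x - 20 = 0, which factors as (x - (-5))(x - (4)) = 0.
Roots r₁ = -5, r₂ = 4 (distinct).
General solution: h(n) = A·(-5)^n + B·(4)^n.
From h(0) = 5: A + B = 5.
From h(1) = -3: -5A + 4B = -3.
Solving: A = \frac{23}{9}, B = \frac{22}{9}.
So h(n) = \frac{23 \left(-5\right)^{n}}{9} + \frac{22 \cdot 4^{n}}{9}.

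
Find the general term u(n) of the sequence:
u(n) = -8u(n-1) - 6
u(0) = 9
First-order linear non-homogeneous.
Homogeneous solution: u_h(n) = A·(-8)^n.
Try constant particular solution u_p = K: K = -8K - 6 ⇒ K = - \frac{2}{3}.
General: u(n) = A·(-8)^n - \frac{2}{3}.
Apply u(0) = 9: A - \frac{2}{3} = 9 ⇒ A = \frac{29}{3}.
So u(n) = \frac{29 \left(-8\right)^{n}}{3} - \frac{2}{3}.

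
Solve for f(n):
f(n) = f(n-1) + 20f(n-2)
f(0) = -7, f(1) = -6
Characteristic equation: x² - x - 20 = 0, which factors as (x - (5))(x - (-4)) = 0.
Roots r₁ = 5, r₂ = -4 (distinct).
General solution: f(n) = A·(5)^n + B·(-4)^n.
From f(0) = -7: A + B = -7.
From f(1) = -6: 5A - 4B = -6.
Solving: A = - \frac{34}{9}, B = - \frac{29}{9}.
So f(n) = - \frac{29 \left(-4\right)^{n}}{9} - \frac{34 \cdot 5^{n}}{9}.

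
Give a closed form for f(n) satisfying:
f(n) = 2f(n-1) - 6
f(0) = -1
First-order linear non-homogeneous.
Homogeneous solution: f_h(n) = A·(2)^n.
Try constant particular solution f_p = K: K = 2K - 6 ⇒ K = 6.
General: f(n) = A·(2)^n + 6.
Apply f(0) = -1: A + 6 = -1 ⇒ A = -7.
So f(n) = 6 - 7 \cdot 2^{n}.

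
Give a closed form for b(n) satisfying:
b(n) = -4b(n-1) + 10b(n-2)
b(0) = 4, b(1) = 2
Characteristic equation: x² + 4x - 10 = 0.
Discriminant Δ = (-4)² + 4·(10) = 56.
Roots r₁,₂ = (-4 ± √56)/2, so r₁ = -2 + \sqrt{14}, r₂ = - \sqrt{14} - 2.
General solution: b(n) = A·r₁^n + B·r₂^n.
From the initial conditions, A + B = 4 and r₁A + r₂B = 2.
Since r₁ - r₂ = √56: A = (2 - (4)r₂)/√56 = \frac{5 \sqrt{14}}{14} + 2, and B = 4 - A = 2 - \frac{5 \sqrt{14}}{14}.
So b(n) = \left(\frac{5 \sqrt{14}}{14} + 2\right)\left(-2 + \sqrt{14}\right)^n + \left(2 - \frac{5 \sqrt{14}}{14}\right)\left(- \sqrt{14} - 2\right)^n.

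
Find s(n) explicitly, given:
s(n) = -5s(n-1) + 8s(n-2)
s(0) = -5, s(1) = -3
Characteristic equation: x² + 5x - 8 = 0.
Discriminant Δ = (-5)² + 4·(8) = 57.
Roots r₁,₂ = (-5 ± √57)/2, so r₁ = - \frac{5}{2} + \frac{\sqrt{57}}{2}, r₂ = - \frac{\sqrt{57}}{2} - \frac{5}{2}.
General solution: s(n) = A·r₁^n + B·r₂^n.
From the initial conditions, A + B = -5 and r₁A + r₂B = -3.
Since r₁ - r₂ = √57: A = (-3 - (-5)r₂)/√57 = - \frac{5}{2} - \frac{31 \sqrt{57}}{114}, and B = -5 - A = - \frac{5}{2} + \frac{31 \sqrt{57}}{114}.
So s(n) = \left(- \frac{5}{2} - \frac{31 \sqrt{57}}{114}\right)\left(- \frac{5}{2} + \frac{\sqrt{57}}{2}\right)^n + \left(- \frac{5}{2} + \frac{31 \sqrt{57}}{114}\right)\left(- \frac{\sqrt{57}}{2} - \frac{5}{2}\right)^n.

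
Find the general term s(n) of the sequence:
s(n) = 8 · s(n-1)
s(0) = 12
Pure geometric recurrence with ratio 8.
By induction s(n) = s(0) · (8)^n = 12 \cdot 8^{n}.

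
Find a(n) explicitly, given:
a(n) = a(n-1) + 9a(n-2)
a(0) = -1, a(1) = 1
Characteristic equation: x² - x - 9 = 0.
Discriminant Δ = (1)² + 4·(9) = 37.
Roots r₁,₂ = (1 ± √37)/2, so r₁ = \frac{1}{2} + \frac{\sqrt{37}}{2}, r₂ = \frac{1}{2} - \frac{\sqrt{37}}{2}.
General solution: a(n) = A·r₁^n + B·r₂^n.
From the initial conditions, A + B = -1 and r₁A + r₂B = 1.
Since r₁ - r₂ = √37: A = (1 - (-1)r₂)/√37 = - \frac{1}{2} + \frac{3 \sqrt{37}}{74}, and B = -1 - A = - \frac{1}{2} - \frac{3 \sqrt{37}}{74}.
So a(n) = \left(- \frac{1}{2} + \frac{3 \sqrt{37}}{74}\right)\left(\frac{1}{2} + \frac{\sqrt{37}}{2}\right)^n + \left(- \frac{1}{2} - \frac{3 \sqrt{37}}{74}\right)\left(\frac{1}{2} - \frac{\sqrt{37}}{2}\right)^n.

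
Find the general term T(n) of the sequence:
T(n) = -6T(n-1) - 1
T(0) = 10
First-order linear non-homogeneous.
Homogeneous solution: T_h(n) = A·(-6)^n.
Try constant particular solution T_p = K: K = -6K - 1 ⇒ K = - \frac{1}{7}.
General: T(n) = A·(-6)^n - \frac{1}{7}.
Apply T(0) = 10: A - \frac{1}{7} = 10 ⇒ A = \frac{71}{7}.
So T(n) = \frac{71 \left(-6\right)^{n}}{7} - \frac{1}{7}.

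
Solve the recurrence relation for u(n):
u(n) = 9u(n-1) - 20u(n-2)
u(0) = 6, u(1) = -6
Characteristic equation: x² - 9x + 20 = 0, which factors as (x - (5))(x - (4)) = 0.
Roots r₁ = 5, r₂ = 4 (distinct).
General solution: u(n) = A·(5)^n + B·(4)^n.
From u(0) = 6: A + B = 6.
From u(1) = -6: 5A + 4B = -6.
Solving: A = -30, B = 36.
So u(n) = 36 \cdot 4^{n} - 30 \cdot 5^{n}.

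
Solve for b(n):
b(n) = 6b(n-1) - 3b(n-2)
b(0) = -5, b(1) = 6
Characteristic equation: x² - 6x + 3 = 0.
Discriminant Δ = (6)² + 4·(-3) = 24.
Roots r₁,₂ = (6 ± √24)/2, so r₁ = \sqrt{6} + 3, r₂ = 3 - \sqrt{6}.
General solution: b(n) = A·r₁^n + B·r₂^n.
From the initial conditions, A + B = -5 and r₁A + r₂B = 6.
Since r₁ - r₂ = √24: A = (6 - (-5)r₂)/√24 = - \frac{5}{2} + \frac{7 \sqrt{6}}{4}, and B = -5 - A = - \frac{7 \sqrt{6}}{4} - \frac{5}{2}.
So b(n) = \left(- \frac{5}{2} + \frac{7 \sqrt{6}}{4}\right)\left(\sqrt{6} + 3\right)^n + \left(- \frac{7 \sqrt{6}}{4} - \frac{5}{2}\right)\left(3 - \sqrt{6}\right)^n.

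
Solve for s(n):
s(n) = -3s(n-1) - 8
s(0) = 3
First-order linear non-homogeneous.
Homogeneous solution: s_h(n) = A·(-3)^n.
Try constant particular solution s_p = K: K = -3K - 8 ⇒ K = -2.
General: s(n) = A·(-3)^n - 2.
Apply s(0) = 3: A - 2 = 3 ⇒ A = 5.
So s(n) = 5 \left(-3\right)^{n} - 2.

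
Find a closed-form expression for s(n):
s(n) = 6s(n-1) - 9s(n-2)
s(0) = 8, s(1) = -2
Characteristic equation: x² - 6x + 9 = 0, which is (x - (3))².
Repeated root r = 3.
General solution: s(n) = (A + Bn)·(3)^n.
From s(0) = 8: A = 8.
From s(1) = -2: (A + B)·(3) = -2 ⇒ B = - \frac{26}{3}.
So s(n) = \left(8 - \frac{26 n}{3}\right) \cdot (3)^n.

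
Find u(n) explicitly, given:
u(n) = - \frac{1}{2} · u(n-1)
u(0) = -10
Pure geometric recurrence with ratio - \frac{1}{2}.
By induction u(n) = u(0) · (- \frac{1}{2})^n = - 10 \left(- \frac{1}{2}\right)^{n}.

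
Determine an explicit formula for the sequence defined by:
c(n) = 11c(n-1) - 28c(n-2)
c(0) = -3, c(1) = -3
Characteristic equation: x² - 11x + 28 = 0, which factors as (x - (7))(x - (4)) = 0.
Roots r₁ = 7, r₂ = 4 (distinct).
General solution: c(n) = A·(7)^n + B·(4)^n.
From c(0) = -3: A + B = -3.
From c(1) = -3: 7A + 4B = -3.
Solving: A = 3, B = -6.
So c(n) = - 6 \cdot 4^{n} + 3 \cdot 7^{n}.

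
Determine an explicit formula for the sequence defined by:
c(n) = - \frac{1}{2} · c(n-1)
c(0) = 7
Pure geometric recurrence with ratio - \frac{1}{2}.
By induction c(n) = c(0) · (- \frac{1}{2})^n = 7 \left(- \frac{1}{2}\right)^{n}.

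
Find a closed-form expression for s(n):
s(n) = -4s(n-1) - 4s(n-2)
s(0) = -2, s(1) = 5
Characteristic equation: x² + 4x + 4 = 0, which is (x - (-2))².
Repeated root r = -2.
General solution: s(n) = (A + Bn)·(-2)^n.
From s(0) = -2: A = -2.
From s(1) = 5: (A + B)·(-2) = 5 ⇒ B = - \frac{1}{2}.
So s(n) = \left(- \frac{n}{2} - 2\right) \cdot (-2)^n.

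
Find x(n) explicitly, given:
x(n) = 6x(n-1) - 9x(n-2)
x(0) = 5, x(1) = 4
Characteristic equation: x² - 6x + 9 = 0, which is (x - (3))².
Repeated root r = 3.
General solution: x(n) = (A + Bn)·(3)^n.
From x(0) = 5: A = 5.
From x(1) = 4: (A + B)·(3) = 4 ⇒ B = - \frac{11}{3}.
So x(n) = \left(5 - \frac{11 n}{3}\right) \cdot (3)^n.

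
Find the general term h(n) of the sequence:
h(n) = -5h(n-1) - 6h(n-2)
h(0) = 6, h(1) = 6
Characteristic equation: x² + 5x + 6 = 0, which factors as (x - (-2))(x - (-3)) = 0.
Roots r₁ = -2, r₂ = -3 (distinct).
General solution: h(n) = A·(-2)^n + B·(-3)^n.
From h(0) = 6: A + B = 6.
From h(1) = 6: -2A - 3B = 6.
Solving: A = 24, B = -18.
So h(n) = 24 \left(-2\right)^{n} - 18 \left(-3\right)^{n}.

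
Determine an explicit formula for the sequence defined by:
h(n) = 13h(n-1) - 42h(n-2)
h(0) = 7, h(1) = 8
Characteristic equation: x² - 13x + 42 = 0, which factors as (x - (7))(x - (6)) = 0.
Roots r₁ = 7, r₂ = 6 (distinct).
General solution: h(n) = A·(7)^n + B·(6)^n.
From h(0) = 7: A + B = 7.
From h(1) = 8: 7A + 6B = 8.
Solving: A = -34, B = 41.
So h(n) = 41 \cdot 6^{n} - 34 \cdot 7^{n}.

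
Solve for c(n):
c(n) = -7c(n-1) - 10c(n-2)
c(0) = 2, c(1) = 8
Characteristic equation: x² + 7x + 10 = 0, which factors as (x - (-5))(x - (-2)) = 0.
Roots r₁ = -5, r₂ = -2 (distinct).
General solution: c(n) = A·(-5)^n + B·(-2)^n.
From c(0) = 2: A + B = 2.
From c(1) = 8: -5A - 2B = 8.
Solving: A = -4, B = 6.
So c(n) = 6 \left(-2\right)^{n} - 4 \left(-5\right)^{n}.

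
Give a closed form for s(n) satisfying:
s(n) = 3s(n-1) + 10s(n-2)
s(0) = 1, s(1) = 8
Characteristic equation: x² - 3x - 10 = 0, which factors as (x - (-2))(x - (5)) = 0.
Roots r₁ = -2, r₂ = 5 (distinct).
General solution: s(n) = A·(-2)^n + B·(5)^n.
From s(0) = 1: A + B = 1.
From s(1) = 8: -2A + 5B = 8.
Solving: A = - \frac{3}{7}, B = \frac{10}{7}.
So s(n) = - \frac{3 \left(-2\right)^{n}}{7} + \frac{10 \cdot 5^{n}}{7}.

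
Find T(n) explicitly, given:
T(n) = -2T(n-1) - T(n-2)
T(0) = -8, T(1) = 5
Characteristic equation: x² + 2x + 1 = 0, which is (x - (-1))².
Repeated root r = -1.
General solution: T(n) = (A + Bn)·(-1)^n.
From T(0) = -8: A = -8.
From T(1) = 5: (A + B)·(-1) = 5 ⇒ B = 3.
So T(n) = \left(3 n - 8\right) \cdot (-1)^n.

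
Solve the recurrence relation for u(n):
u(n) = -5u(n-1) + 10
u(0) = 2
First-order linear non-homogeneous.
Homogeneous solution: u_h(n) = A·(-5)^n.
Try constant particular solution u_p = K: K = -5K + 10 ⇒ K = \frac{5}{3}.
General: u(n) = A·(-5)^n + \frac{5}{3}.
Apply u(0) = 2: A + \frac{5}{3} = 2 ⇒ A = \frac{1}{3}.
So u(n) = \frac{\left(-5\right)^{n}}{3} + \frac{5}{3}.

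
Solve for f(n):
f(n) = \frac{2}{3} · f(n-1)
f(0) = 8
Pure geometric recurrence with ratio \frac{2}{3}.
By induction f(n) = f(0) · (\frac{2}{3})^n = 8 \left(\frac{2}{3}\right)^{n}.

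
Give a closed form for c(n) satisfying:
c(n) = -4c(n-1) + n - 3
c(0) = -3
First-order linear with linear forcing.
Homogeneous solution: c_h(n) = A·(-4)^n.
Try particular c_p(n) = pn + q. Substituting:
  pn + q = -4(p(n-1) + q) + n - 3.
Matching the n-coefficient: p = -4p + 1 ⇒ p = \frac{1}{5}.
Matching constants: q = 4p - 4q - 3 ⇒ q = - \frac{11}{25}.
General: c(n) = A·(-4)^n + \frac{n}{5} - \frac{11}{25}.
Apply c(0) = -3: A - \frac{11}{25} = -3 ⇒ A = - \frac{64}{25}.
So c(n) = - \frac{64 \left(-4\right)^{n}}{25} + \frac{n}{5} - \frac{11}{25}.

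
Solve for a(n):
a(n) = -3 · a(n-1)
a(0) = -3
Pure geometric recurrence with ratio -3.
By induction a(n) = a(0) · (-3)^n = - 3 \left(-3\right)^{n}.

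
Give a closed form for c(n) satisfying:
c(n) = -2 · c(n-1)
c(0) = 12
Pure geometric recurrence with ratio -2.
By induction c(n) = c(0) · (-2)^n = 12 \left(-2\right)^{n}.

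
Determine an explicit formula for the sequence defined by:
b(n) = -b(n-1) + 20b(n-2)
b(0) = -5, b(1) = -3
Characteristic equation: x² + x - 20 = 0, which factors as (x - (4))(x - (-5)) = 0.
Roots r₁ = 4, r₂ = -5 (distinct).
General solution: b(n) = A·(4)^n + B·(-5)^n.
From b(0) = -5: A + B = -5.
From b(1) = -3: 4A - 5B = -3.
Solving: A = - \frac{28}{9}, B = - \frac{17}{9}.
So b(n) = - \frac{17 \left(-5\right)^{n}}{9} - \frac{28 \cdot 4^{n}}{9}.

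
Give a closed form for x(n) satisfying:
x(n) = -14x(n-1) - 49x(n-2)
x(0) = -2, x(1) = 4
Characteristic equation: x² + 14x + 49 = 0, which is (x - (-7))².
Repeated root r = -7.
General solution: x(n) = (A + Bn)·(-7)^n.
From x(0) = -2: A = -2.
From x(1) = 4: (A + B)·(-7) = 4 ⇒ B = \frac{10}{7}.
So x(n) = \left(\frac{10 n}{7} - 2\right) \cdot (-7)^n.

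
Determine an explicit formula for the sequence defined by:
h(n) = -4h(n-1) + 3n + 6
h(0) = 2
First-order linear with linear forcing.
Homogeneous solution: h_h(n) = A·(-4)^n.
Try particular h_p(n) = pn + q. Substituting:
  pn + q = -4(p(n-1) + q) + 3n + 6.
Matching the n-coefficient: p = -4p + 3 ⇒ p = \frac{3}{5}.
Matching constants: q = 4p - 4q + 6 ⇒ q = \frac{42}{25}.
General: h(n) = A·(-4)^n + \frac{3 n}{5} + \frac{42}{25}.
Apply h(0) = 2: A + \frac{42}{25} = 2 ⇒ A = \frac{8}{25}.
So h(n) = \frac{8 \left(-4\right)^{n}}{25} + \frac{3 n}{5} + \frac{42}{25}.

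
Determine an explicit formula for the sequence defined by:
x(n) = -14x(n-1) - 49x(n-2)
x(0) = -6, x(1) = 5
Characteristic equation: x² + 14x + 49 = 0, which is (x - (-7))².
Repeated root r = -7.
General solution: x(n) = (A + Bn)·(-7)^n.
From x(0) = -6: A = -6.
From x(1) = 5: (A + B)·(-7) = 5 ⇒ B = \frac{37}{7}.
So x(n) = \left(\frac{37 n}{7} - 6\right) \cdot (-7)^n.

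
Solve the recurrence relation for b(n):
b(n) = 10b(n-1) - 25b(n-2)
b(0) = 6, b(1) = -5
Characteristic equation: x² - 10x + 25 = 0, which is (x - (5))².
Repeated root r = 5.
General solution: b(n) = (A + Bn)·(5)^n.
From b(0) = 6: A = 6.
From b(1) = -5: (A + B)·(5) = -5 ⇒ B = -7.
So b(n) = \left(6 - 7 n\right) \cdot (5)^n.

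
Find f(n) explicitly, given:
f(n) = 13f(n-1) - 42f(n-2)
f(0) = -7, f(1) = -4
Characteristic equation: x² - 13x + 42 = 0, which factors as (x - (6))(x - (7)) = 0.
Roots r₁ = 6, r₂ = 7 (distinct).
General solution: f(n) = A·(6)^n + B·(7)^n.
From f(0) = -7: A + B = -7.
From f(1) = -4: 6A + 7B = -4.
Solving: A = -45, B = 38.
So f(n) = - 45 \cdot 6^{n} + 38 \cdot 7^{n}.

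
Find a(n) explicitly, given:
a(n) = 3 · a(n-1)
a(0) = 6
Pure geometric recurrence with ratio 3.
By induction a(n) = a(0) · (3)^n = 6 \cdot 3^{n}.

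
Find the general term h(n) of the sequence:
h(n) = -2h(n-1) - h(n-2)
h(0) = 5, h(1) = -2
Characteristic equation: x² + 2x + 1 = 0, which is (x - (-1))².
Repeated root r = -1.
General solution: h(n) = (A + Bn)·(-1)^n.
From h(0) = 5: A = 5.
From h(1) = -2: (A + B)·(-1) = -2 ⇒ B = -3.
So h(n) = \left(5 - 3 n\right) \cdot (-1)^n.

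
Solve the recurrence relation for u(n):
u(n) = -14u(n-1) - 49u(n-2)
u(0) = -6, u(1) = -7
Characteristic equation: x² + 14x + 49 = 0, which is (x - (-7))².
Repeated root r = -7.
General solution: u(n) = (A + Bn)·(-7)^n.
From u(0) = -6: A = -6.
From u(1) = -7: (A + B)·(-7) = -7 ⇒ B = 7.
So u(n) = \left(7 n - 6\right) \cdot (-7)^n.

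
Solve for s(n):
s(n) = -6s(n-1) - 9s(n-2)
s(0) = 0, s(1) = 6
Characteristic equation: x² + 6x + 9 = 0, which is (x - (-3))².
Repeated root r = -3.
General solution: s(n) = (A + Bn)·(-3)^n.
From s(0) = 0: A = 0.
From s(1) = 6: (A + B)·(-3) = 6 ⇒ B = -2.
So s(n) = \left(- 2 n\right) \cdot (-3)^n.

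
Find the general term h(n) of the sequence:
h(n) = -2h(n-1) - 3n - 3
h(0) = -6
First-order linear with linear forcing.
Homogeneous solution: h_h(n) = A·(-2)^n.
Try particular h_p(n) = pn + q. Substituting:
  pn + q = -2(p(n-1) + q) - 3n - 3.
Matching the n-coefficient: p = -2p - 3 ⇒ p = -1.
Matching constants: q = 2p - 2q - 3 ⇒ q = - \frac{5}{3}.
General: h(n) = A·(-2)^n - n - \frac{5}{3}.
Apply h(0) = -6: A - \frac{5}{3} = -6 ⇒ A = - \frac{13}{3}.
So h(n) = - \frac{13 \left(-2\right)^{n}}{3} - n - \frac{5}{3}.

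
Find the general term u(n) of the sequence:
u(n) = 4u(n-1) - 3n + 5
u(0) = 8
First-order linear with linear forcing.
Homogeneous solution: u_h(n) = A·(4)^n.
Try particular u_p(n) = pn + q. Substituting:
  pn + q = 4(p(n-1) + q) - 3n + 5.
Matching the n-coefficient: p = 4p - 3 ⇒ p = 1.
Matching constants: q = -4p + 4q + 5 ⇒ q = - \frac{1}{3}.
General: u(n) = A·(4)^n + n - \frac{1}{3}.
Apply u(0) = 8: A - \frac{1}{3} = 8 ⇒ A = \frac{25}{3}.
So u(n) = \frac{25 \cdot 4^{n}}{3} + n - \frac{1}{3}.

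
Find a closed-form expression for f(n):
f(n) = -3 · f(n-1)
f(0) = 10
Pure geometric recurrence with ratio -3.
By induction f(n) = f(0) · (-3)^n = 10 \left(-3\right)^{n}.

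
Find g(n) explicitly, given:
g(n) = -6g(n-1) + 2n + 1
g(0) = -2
First-order linear with linear forcing.
Homogeneous solution: g_h(n) = A·(-6)^n.
Try particular g_p(n) = pn + q. Substituting:
  pn + q = -6(p(n-1) + q) + 2n + 1.
Matching the n-coefficient: p = -6p + 2 ⇒ p = \frac{2}{7}.
Matching constants: q = 6p - 6q + 1 ⇒ q = \frac{19}{49}.
General: g(n) = A·(-6)^n + \frac{2 n}{7} + \frac{19}{49}.
Apply g(0) = -2: A + \frac{19}{49} = -2 ⇒ A = - \frac{117}{49}.
So g(n) = - \frac{117 \left(-6\right)^{n}}{49} + \frac{2 n}{7} + \frac{19}{49}.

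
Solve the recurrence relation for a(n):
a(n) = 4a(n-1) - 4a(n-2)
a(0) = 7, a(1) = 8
Characteristic equation: x² - 4x + 4 = 0, which is (x - (2))².
Repeated root r = 2.
General solution: a(n) = (A + Bn)·(2)^n.
From a(0) = 7: A = 7.
From a(1) = 8: (A + B)·(2) = 8 ⇒ B = -3.
So a(n) = \left(7 - 3 n\right) \cdot (2)^n.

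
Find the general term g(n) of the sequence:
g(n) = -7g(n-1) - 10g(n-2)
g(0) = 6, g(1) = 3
Characteristic equation: x² + 7x + 10 = 0, which factors as (x - (-5))(x - (-2)) = 0.
Roots r₁ = -5, r₂ = -2 (distinct).
General solution: g(n) = A·(-5)^n + B·(-2)^n.
From g(0) = 6: A + B = 6.
From g(1) = 3: -5A - 2B = 3.
Solving: A = -5, B = 11.
So g(n) = 11 \left(-2\right)^{n} - 5 \left(-5\right)^{n}.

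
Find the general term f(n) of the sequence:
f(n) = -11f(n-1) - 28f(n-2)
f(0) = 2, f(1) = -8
Characteristic equation: x² + 11x + 28 = 0, which factors as (x - (-4))(x - (-7)) = 0.
Roots r₁ = -4, r₂ = -7 (distinct).
General solution: f(n) = A·(-4)^n + B·(-7)^n.
From f(0) = 2: A + B = 2.
From f(1) = -8: -4A - 7B = -8.
Solving: A = 2, B = 0.
So f(n) = 2 \left(-4\right)^{n}.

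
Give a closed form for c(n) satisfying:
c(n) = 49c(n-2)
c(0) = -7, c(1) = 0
Characteristic equation: x² - 49 = 0, which factors as (x - (7))(x - (-7)) = 0.
Roots r₁ = 7, r₂ = -7 (distinct).
General solution: c(n) = A·(7)^n + B·(-7)^n.
From c(0) = -7: A + B = -7.
From c(1) = 0: 7A - 7B = 0.
Solving: A = - \frac{7}{2}, B = - \frac{7}{2}.
So c(n) = - \frac{7 \left(-7\right)^{n}}{2} - \frac{7 \cdot 7^{n}}{2}.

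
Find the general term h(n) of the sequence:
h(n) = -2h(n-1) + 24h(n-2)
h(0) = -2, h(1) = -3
Characteristic equation: x² + 2x - 24 = 0, which factors as (x - (4))(x - (-6)) = 0.
Roots r₁ = 4, r₂ = -6 (distinct).
General solution: h(n) = A·(4)^n + B·(-6)^n.
From h(0) = -2: A + B = -2.
From h(1) = -3: 4A - 6B = -3.
Solving: A = - \frac{3}{2}, B = - \frac{1}{2}.
So h(n) = - \frac{\left(-6\right)^{n}}{2} - \frac{3 \cdot 4^{n}}{2}.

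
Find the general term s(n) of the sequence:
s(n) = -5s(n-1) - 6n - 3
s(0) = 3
First-order linear with linear forcing.
Homogeneous solution: s_h(n) = A·(-5)^n.
Try particular s_p(n) = pn + q. Substituting:
  pn + q = -5(p(n-1) + q) - 6n - 3.
Matching the n-coefficient: p = -5p - 6 ⇒ p = -1.
Matching constants: q = 5p - 5q - 3 ⇒ q = - \frac{4}{3}.
General: s(n) = A·(-5)^n - n - \frac{4}{3}.
Apply s(0) = 3: A - \frac{4}{3} = 3 ⇒ A = \frac{13}{3}.
So s(n) = \frac{13 \left(-5\right)^{n}}{3} - n - \frac{4}{3}.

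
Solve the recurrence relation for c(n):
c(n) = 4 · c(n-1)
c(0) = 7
Pure geometric recurrence with ratio 4.
By induction c(n) = c(0) · (4)^n = 7 \cdot 4^{n}.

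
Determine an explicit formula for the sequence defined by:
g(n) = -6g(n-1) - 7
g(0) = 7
First-order linear non-homogeneous.
Homogeneous solution: g_h(n) = A·(-6)^n.
Try constant particular solution g_p = K: K = -6K - 7 ⇒ K = -1.
General: g(n) = A·(-6)^n - 1.
Apply g(0) = 7: A - 1 = 7 ⇒ A = 8.
So g(n) = 8 \left(-6\right)^{n} - 1.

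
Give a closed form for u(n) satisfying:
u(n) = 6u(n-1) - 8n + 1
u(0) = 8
First-order linear with linear forcing.
Homogeneous solution: u_h(n) = A·(6)^n.
Try particular u_p(n) = pn + q. Substituting:
  pn + q = 6(p(n-1) + q) - 8n + 1.
Matching the n-coefficient: p = 6p - 8 ⇒ p = \frac{8}{5}.
Matching constants: q = -6p + 6q + 1 ⇒ q = \frac{43}{25}.
General: u(n) = A·(6)^n + \frac{8 n}{5} + \frac{43}{25}.
Apply u(0) = 8: A + \frac{43}{25} = 8 ⇒ A = \frac{157}{25}.
So u(n) = \frac{157 \cdot 6^{n}}{25} + \frac{8 n}{5} + \frac{43}{25}.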